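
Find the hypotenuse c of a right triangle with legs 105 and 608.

c² = a² + b² = 105² + 608² = 11025 + 369664 = 380689
c = 617

617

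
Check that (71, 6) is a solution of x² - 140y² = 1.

Compute x² = 71² = 5041
Compute 140y² = 140·6² = 140·36 = 5040
x² - 140y² = 5041 - 5040 = 1
Since this equals 1, (71, 6) is a solution.

Yes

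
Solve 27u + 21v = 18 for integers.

Step 1: Check solvability.
gcd(27, 21) = 3
Since 3 divides 18, solutions exist.

Step 2: Apply extended Euclidean algorithm to find gcd.
We find integers such that 27*x0 + 21*y0 = 3

Step 3: Scale the particular solution.
Multiply by 18/3 = 6:
u = -18, v = 24

Step 4: Verify.
27*(-18) + 21*(24) = 18 = 18 ✓

u = -18, v = 24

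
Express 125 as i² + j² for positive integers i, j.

We need to find integers i, j > 0 such that i² + j² = 125.
Trying i = 2: j² = 125 - 2² = 125 - 4 = 121
j = 11
Check: 2² + 11² = 4 + 121 = 125 ✓

125 = 2² + 11²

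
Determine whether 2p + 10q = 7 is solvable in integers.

Step 1: Compute gcd(2, 10).
gcd(2, 10) = 2

Step 2: Check divisibility.
Does 2 divide 7? 7 = 2 x 3 + 1, so no.

By the theorem on linear Diophantine equations, 2p + 10q = 7 has integer solutions if and only if gcd(2, 10) divides 7. Since 2 does not divide 7, no solutions exist.

No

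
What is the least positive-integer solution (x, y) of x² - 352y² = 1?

We seek the smallest positive integers (x, y) with x² - 352y² = 1, i.e., x² = 352y² + 1.
Try successive y values:
y = 1: x² = 352·1² + 1 = 353, not a perfect square
y = 2: x² = 352·2² + 1 = 1409, not a perfect square
y = 3: x² = 352·3² + 1 = 3169, not a perfect square
... continuing the search (or via continued fractions) ...
y = 4137: x² = 352·4137² + 1 = 6024398689, x = 77617 ✓

Verify: 77617² - 352·4137² = 6024398689 - 6024398688 = 1 ✓

x = 77617, y = 4137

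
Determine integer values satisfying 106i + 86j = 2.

Step 1: Check solvability.
gcd(106, 86) = 2
Since 2 divides 2, solutions exist.

Step 2: Apply extended Euclidean algorithm to find gcd.
We find integers such that 106*x0 + 86*y0 = 2

Step 3: Scale the particular solution.
Multiply by 2/2 = 1:
i = 13, j = -16

Step 4: Verify.
106*(13) + 86*(-16) = 2 = 2 ✓

i = 13, j = -16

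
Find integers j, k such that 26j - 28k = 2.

Step 1: Check solvability.
gcd(26, 28) = 2
Since 2 divides 2, solutions exist.

Step 2: Apply extended Euclidean algorithm to find gcd.
We find integers such that 26*x0 + 28*y0 = 2

Step 3: Scale the particular solution.
Multiply by 2/2 = 1:
j = -1, k = -1

Step 4: Verify.
26*(-1) - 28*(-1) = 2 = 2 ✓

j = -1, k = -1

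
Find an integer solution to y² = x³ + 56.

Try small integer x values and check whether x³ + 56 is a perfect square.
x = 2: x³ + 56 = 2³ + 56 = 8 + 56 = 64
Is 64 a perfect square? 8² = 64 ✓
So (x, y) = (2, -8) is a solution.

x = 2, y = -8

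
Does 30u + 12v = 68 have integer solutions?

Step 1: Compute gcd(30, 12).
gcd(30, 12) = 6

Step 2: Check divisibility.
Does 6 divide 68? 68 = 6 x 11 + 2, so no.

By the theorem on linear Diophantine equations, 30u + 12v = 68 has integer solutions if and only if gcd(30, 12) divides 68. Since 6 does not divide 68, no solutions exist.

No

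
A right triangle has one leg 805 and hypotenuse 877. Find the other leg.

b² = c² - a² = 769129 - 648025 = 121104
b = 348

348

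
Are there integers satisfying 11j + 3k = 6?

Step 1: Compute gcd(11, 3).
gcd(11, 3) = 1

Step 2: Check divisibility.
Does 1 divide 6? 6 = 1 x 6, so yes.

By the theorem on linear Diophantine equations, 11j + 3k = 6 has integer solutions if and only if gcd(11, 3) divides 6. Since 1 | 6, solutions exist.

Yes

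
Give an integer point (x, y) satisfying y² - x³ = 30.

Try small integer x values and check whether x³ + 30 is a perfect square.
x = 19: x³ + 30 = 19³ + 30 = 6859 + 30 = 6889
Is 6889 a perfect square? 83² = 6889 ✓
So (x, y) = (19, 83) is a solution.

x = 19, y = 83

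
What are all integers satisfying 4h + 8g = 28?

Step 1: Compute gcd(4, 8) = 4.
Since 4 divides 28, solutions exist.

Step 2: Find a particular solution using extended Euclidean algorithm.
We get h₀ = 7, g₀ = 0.
Check: 4*7 + 8*0 = 28 = 28 ✓

Step 3: Write the general solution.
h = 7 + (8/4)t = 7 + 2t
g = 0 - (4/4)t = 0 - 1t
for any integer t.

h = 7 + 2t, g = 0 - 1t for integer t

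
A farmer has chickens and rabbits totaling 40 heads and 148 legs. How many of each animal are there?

Let c = chickens, r = rabbits.
Heads: c + r = 40
Legs: 2c + 4r = 148
From the first equation, c = 40 - r. Substitute:
2(40 - r) + 4r = 148
80 + 2r = 148
r = (148 - 80)/2 = 34
c = 40 - 34 = 6

Chickens: 6, Rabbits: 34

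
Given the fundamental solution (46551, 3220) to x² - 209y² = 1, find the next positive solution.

Solutions to x² - Dy² = 1 are generated by powers of (x₀ + y₀√D).
The next solution satisfies x₁ + y₁√209 = (x₀ + y₀√209)², giving:
x₁ = x₀² + 209y₀² = 46551² + 209·3220² = 2166995601 + 2166995600 = 4333991201
y₁ = 2x₀y₀ = 2·46551·3220 = 299788440

Verify: 4333991201² - 209·299788440² = 18783479730345422401 - 18783479730345422400 = 1 ✓

x = 4333991201, y = 299788440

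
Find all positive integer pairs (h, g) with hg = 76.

The positive divisors of 76 are: 1, 2, 4, 19, 38, 76.
Each divisor d gives the pair (d, 76/d):
(1, 76), (2, 38), (4, 19), (19, 4), (38, 2), (76, 1)

(1, 76), (2, 38), (4, 19), (19, 4), (38, 2), (76, 1)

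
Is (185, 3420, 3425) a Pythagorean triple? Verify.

Compute a² + b² = 185² + 3420² = 34225 + 11696400 = 11730625
Compute c² = 3425² = 11730625
Since 11730625 = 11730625, confirmed.

Yes, it is a Pythagorean triple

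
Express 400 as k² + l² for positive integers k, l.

We need to find integers k, l > 0 such that k² + l² = 400.
Trying k = 12: l² = 400 - 12² = 400 - 144 = 256
l = 16
Check: 12² + 16² = 144 + 256 = 400 ✓

400 = 12² + 16²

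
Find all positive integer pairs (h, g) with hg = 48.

The positive divisors of 48 are: 1, 2, 3, 4, 6, 8, 12, 16, 24, 48.
Each divisor d gives the pair (d, 48/d):
(1, 48), (2, 24), (3, 16), (4, 12), (6, 8), (8, 6), (12, 4), (16, 3), (24, 2), (48, 1)

(1, 48), (2, 24), (3, 16), (4, 12), (6, 8), (8, 6), (12, 4), (16, 3), (24, 2), (48, 1)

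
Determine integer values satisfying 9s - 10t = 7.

Step 1: Check solvability.
gcd(9, 10) = 1
Since 1 divides 7, solutions exist.

Step 2: Apply extended Euclidean algorithm to find gcd.
We find integers such that 9*x0 + 10*y0 = 1

Step 3: Scale the particular solution.
Multiply by 7/1 = 7:
s = -7, t = -7

Step 4: Verify.
9*(-7) - 10*(-7) = 7 = 7 ✓

s = -7, t = -7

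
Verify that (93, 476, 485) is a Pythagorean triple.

Compute a² + b² = 93² + 476² = 8649 + 226576 = 235225
Compute c² = 485² = 235225
Since 235225 = 235225, confirmed.

Yes, it is a Pythagorean triple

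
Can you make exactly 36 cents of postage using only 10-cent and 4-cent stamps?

We need non-negative x, y with 10x + 4y = 36.
gcd(10, 4) = 2 divides 36, so integer solutions exist.
Search for a non-negative one: x = 0 gives 4y = 36 - 0 = 36, so y = 9.
Check: 10·0 + 4·9 = 36 ✓

Yes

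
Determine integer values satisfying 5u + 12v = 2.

Step 1: Check solvability.
gcd(5, 12) = 1
Since 1 divides 2, solutions exist.

Step 2: Apply extended Euclidean algorithm to find gcd.
We find integers such that 5*x0 + 12*y0 = 1

Step 3: Scale the particular solution.
Multiply by 2/1 = 2:
u = 10, v = -4

Step 4: Verify.
5*(10) + 12*(-4) = 2 = 2 ✓

u = 10, v = -4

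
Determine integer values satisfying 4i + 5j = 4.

Step 1: Check solvability.
gcd(4, 5) = 1
Since 1 divides 4, solutions exist.

Step 2: Apply extended Euclidean algorithm to find gcd.
We find integers such that 4*x0 + 5*y0 = 1

Step 3: Scale the particular solution.
Multiply by 4/1 = 4:
i = -4, j = 4

Step 4: Verify.
4*(-4) + 5*(4) = 4 = 4 ✓

i = -4, j = 4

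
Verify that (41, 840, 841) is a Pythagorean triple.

Compute a² + b² = 41² + 840² = 1681 + 705600 = 707281
Compute c² = 841² = 707281
Since 707281 = 707281, confirmed.

Yes, it is a Pythagorean triple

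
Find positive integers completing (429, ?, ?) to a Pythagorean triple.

We need the other leg and hypotenuse such that 429² + x² = c².
Take x = 700, c = 821: 429² + 700² = 184041 + 490000 = 674041 = 821² ✓
Triple: (429, 700, 821)

(429, 700, 821)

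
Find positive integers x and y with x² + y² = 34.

We need to find integers x, y > 0 such that x² + y² = 34.
Trying x = 3: y² = 34 - 3² = 34 - 9 = 25
y = 5
Check: 3² + 5² = 9 + 25 = 34 ✓

34 = 3² + 5²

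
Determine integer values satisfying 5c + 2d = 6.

Step 1: Check solvability.
gcd(5, 2) = 1
Since 1 divides 6, solutions exist.

Step 2: Apply extended Euclidean algorithm to find gcd.
We find integers such that 5*x0 + 2*y0 = 1

Step 3: Scale the particular solution.
Multiply by 6/1 = 6:
c = 6, d = -12

Step 4: Verify.
5*(6) + 2*(-12) = 6 = 6 ✓

c = 6, d = -12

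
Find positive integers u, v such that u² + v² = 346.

Search for u with 346 - u² a perfect square.
u = 11: 346 - 11² = 346 - 121 = 225 = 15² ✓
So u = 11, v = 15.

u = 11, v = 15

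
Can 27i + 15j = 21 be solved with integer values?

Step 1: Compute gcd(27, 15).
gcd(27, 15) = 3

Step 2: Check divisibility.
Does 3 divide 21? 21 = 3 x 7, so yes.

By the theorem on linear Diophantine equations, 27i + 15j = 21 has integer solutions if and only if gcd(27, 15) divides 21. Since 3 | 21, solutions exist.

Yes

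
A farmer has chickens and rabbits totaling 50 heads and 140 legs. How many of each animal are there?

Let c = chickens, r = rabbits.
Heads: c + r = 50
Legs: 2c + 4r = 140
From the first equation, c = 50 - r. Substitute:
2(50 - r) + 4r = 140
100 + 2r = 140
r = (140 - 100)/2 = 20
c = 50 - 20 = 30

Chickens: 30, Rabbits: 20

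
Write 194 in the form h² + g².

We need to find integers h, g > 0 such that h² + g² = 194.
Trying h = 5: g² = 194 - 5² = 194 - 25 = 169
g = 13
Check: 5² + 13² = 25 + 169 = 194 ✓

194 = 5² + 13²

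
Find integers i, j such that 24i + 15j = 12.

Step 1: Check solvability.
gcd(24, 15) = 3
Since 3 divides 12, solutions exist.

Step 2: Apply extended Euclidean algorithm to find gcd.
We find integers such that 24*x0 + 15*y0 = 3

Step 3: Scale the particular solution.
Multiply by 12/3 = 4:
i = 8, j = -12

Step 4: Verify.
24*(8) + 15*(-12) = 12 = 12 ✓

i = 8, j = -12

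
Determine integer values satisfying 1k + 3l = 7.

Step 1: Check solvability.
gcd(1, 3) = 1
Since 1 divides 7, solutions exist.

Step 2: Apply extended Euclidean algorithm to find gcd.
We find integers such that 1*x0 + 3*y0 = 1

Step 3: Scale the particular solution.
Multiply by 7/1 = 7:
k = 7, l = 0

Step 4: Verify.
1*(7) + 3*(0) = 7 = 7 ✓

k = 7, l = 0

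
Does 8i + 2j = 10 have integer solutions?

Step 1: Compute gcd(8, 2).
gcd(8, 2) = 2

Step 2: Check divisibility.
Does 2 divide 10? 10 = 2 x 5, so yes.

By the theorem on linear Diophantine equations, 8i + 2j = 10 has integer solutions if and only if gcd(8, 2) divides 10. Since 2 | 10, solutions exist.

Yes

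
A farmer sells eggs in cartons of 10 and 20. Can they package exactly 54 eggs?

We need non-negative a, b with 10a + 20b = 54.
gcd(10, 20) = 10, and 10 does not divide 54.
No integer solutions exist.

No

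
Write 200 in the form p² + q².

We need to find integers p, q > 0 such that p² + q² = 200.
Trying p = 2: q² = 200 - 2² = 200 - 4 = 196
q = 14
Check: 2² + 14² = 4 + 196 = 200 ✓

200 = 2² + 14²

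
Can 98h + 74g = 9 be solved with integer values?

Step 1: Compute gcd(98, 74).
gcd(98, 74) = 2

Step 2: Check divisibility.
Does 2 divide 9? 9 = 2 x 4 + 1, so no.

By the theorem on linear Diophantine equations, 98h + 74g = 9 has integer solutions if and only if gcd(98, 74) divides 9. Since 2 does not divide 9, no solutions exist.

No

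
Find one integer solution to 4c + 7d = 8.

Step 1: Check solvability.
gcd(4, 7) = 1
Since 1 divides 8, solutions exist.

Step 2: Apply extended Euclidean algorithm to find gcd.
We find integers such that 4*x0 + 7*y0 = 1

Step 3: Scale the particular solution.
Multiply by 8/1 = 8:
c = 16, d = -8

Step 4: Verify.
4*(16) + 7*(-8) = 8 = 8 ✓

c = 16, d = -8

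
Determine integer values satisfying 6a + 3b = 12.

Step 1: Check solvability.
gcd(6, 3) = 3
Since 3 divides 12, solutions exist.

Step 2: Apply extended Euclidean algorithm to find gcd.
We find integers such that 6*x0 + 3*y0 = 3

Step 3: Scale the particular solution.
Multiply by 12/3 = 4:
a = 0, b = 4

Step 4: Verify.
6*(0) + 3*(4) = 12 = 12 ✓

a = 0, b = 4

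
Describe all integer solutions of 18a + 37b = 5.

Step 1: Compute gcd(18, 37) = 1.
Since 1 divides 5, solutions exist.

Step 2: Find a particular solution using extended Euclidean algorithm.
We get a₀ = -10, b₀ = 5.
Check: 18*-10 + 37*5 = 5 = 5 ✓

Step 3: Write the general solution.
a = -10 + (37/1)t = -10 + 37t
b = 5 - (18/1)t = 5 - 18t
for any integer t.

a = -10 + 37t, b = 5 - 18t for integer t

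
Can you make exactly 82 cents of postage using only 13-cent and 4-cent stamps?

We need non-negative x, y with 13x + 4y = 82.
gcd(13, 4) = 1 divides 82, so integer solutions exist.
Search for a non-negative one: x = 2 gives 4y = 82 - 26 = 56, so y = 14.
Check: 13·2 + 4·14 = 82 ✓

Yes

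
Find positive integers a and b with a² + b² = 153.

We need to find integers a, b > 0 such that a² + b² = 153.
Trying a = 3: b² = 153 - 3² = 153 - 9 = 144
b = 12
Check: 3² + 12² = 9 + 144 = 153 ✓

153 = 3² + 12²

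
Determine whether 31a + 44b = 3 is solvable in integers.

Step 1: Compute gcd(31, 44).
gcd(31, 44) = 1

Step 2: Check divisibility.
Does 1 divide 3? 3 = 1 x 3, so yes.

By the theorem on linear Diophantine equations, 31a + 44b = 3 has integer solutions if and only if gcd(31, 44) divides 3. Since 1 | 3, solutions exist.

Yes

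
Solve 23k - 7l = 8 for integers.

Step 1: Check solvability.
gcd(23, 7) = 1
Since 1 divides 8, solutions exist.

Step 2: Apply extended Euclidean algorithm to find gcd.
We find integers such that 23*x0 + 7*y0 = 1

Step 3: Scale the particular solution.
Multiply by 8/1 = 8:
k = -24, l = -80

Step 4: Verify.
23*(-24) - 7*(-80) = 8 = 8 ✓

k = -24, l = -80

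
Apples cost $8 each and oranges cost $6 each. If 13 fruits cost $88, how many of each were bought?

Let a = apples, o = oranges.
a + o = 13
8a + 6o = 88
Substitute o = 13 - a:
8a + 6(13 - a) = 88
(8 - 6)a = 88 - 78
2a = 10
a = 5, o = 13 - 5 = 8

Apples: 5, Oranges: 8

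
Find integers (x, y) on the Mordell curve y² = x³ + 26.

Try small integer x values and check whether x³ + 26 is a perfect square.
x = -1: x³ + 26 = -1³ + 26 = -1 + 26 = 25
Is 25 a perfect square? 5² = 25 ✓
So (x, y) = (-1, -5) is a solution.

x = -1, y = -5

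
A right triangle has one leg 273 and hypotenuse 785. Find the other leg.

b² = c² - a² = 616225 - 74529 = 541696
b = 736

736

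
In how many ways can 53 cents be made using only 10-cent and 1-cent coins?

We need non-negative integers (x, y) with 10x + 1y = 53.
For each x from 0 to 5, check if (53 - 10x) is a non-negative multiple of 1.
Solutions (x, y): (0,53), (1,43), (2,33), (3,23), ...
Count: 6

6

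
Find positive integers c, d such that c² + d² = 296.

Search for c with 296 - c² a perfect square.
c = 10: 296 - 10² = 296 - 100 = 196 = 14² ✓
So c = 10, d = 14.

c = 10, d = 14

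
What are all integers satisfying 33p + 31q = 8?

Step 1: Compute gcd(33, 31) = 1.
Since 1 divides 8, solutions exist.

Step 2: Find a particular solution using extended Euclidean algorithm.
We get p₀ = -120, q₀ = 128.
Check: 33*-120 + 31*128 = 8 = 8 ✓

Step 3: Write the general solution.
p = -120 + (31/1)t = -120 + 31t
q = 128 - (33/1)t = 128 - 33t
for any integer t.

p = -120 + 31t, q = 128 - 33t for integer t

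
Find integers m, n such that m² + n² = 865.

We need to find integers m, n > 0 such that m² + n² = 865.
Trying m = 9: n² = 865 - 9² = 865 - 81 = 784
n = 28
Check: 9² + 28² = 81 + 784 = 865 ✓

865 = 9² + 28²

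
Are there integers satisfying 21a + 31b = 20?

Step 1: Compute gcd(21, 31).
gcd(21, 31) = 1

Step 2: Check divisibility.
Does 1 divide 20? 20 = 1 x 20, so yes.

By the theorem on linear Diophantine equations, 21a + 31b = 20 has integer solutions if and only if gcd(21, 31) divides 20. Since 1 | 20, solutions exist.

Yes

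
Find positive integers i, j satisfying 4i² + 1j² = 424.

Try small values of i and check whether (424 - 4i²)/1 is a perfect square.
i = 9: 4·9² = 324, so 1j² = 424 - 324 = 100, giving j² = 100, j = 10.
Check: 4·9² + 1·10² = 324 + 100 = 424 ✓

i = 9, j = 10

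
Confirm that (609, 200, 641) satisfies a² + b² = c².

Compute a² + b² = 609² + 200² = 370881 + 40000 = 410881
Compute c² = 641² = 410881
Since 410881 = 410881, confirmed.

Yes, it is a Pythagorean triple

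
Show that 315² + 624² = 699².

Compute a² + b² = 315² + 624² = 99225 + 389376 = 488601
Compute c² = 699² = 488601
Since 488601 = 488601, confirmed.

Yes, it is a Pythagorean triple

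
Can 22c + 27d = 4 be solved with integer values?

Step 1: Compute gcd(22, 27).
gcd(22, 27) = 1

Step 2: Check divisibility.
Does 1 divide 4? 4 = 1 x 4, so yes.

By the theorem on linear Diophantine equations, 22c + 27d = 4 has integer solutions if and only if gcd(22, 27) divides 4. Since 1 | 4, solutions exist.

Yes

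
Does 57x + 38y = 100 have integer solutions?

Step 1: Compute gcd(57, 38).
gcd(57, 38) = 19

Step 2: Check divisibility.
Does 19 divide 100? 100 = 19 x 5 + 5, so no.

By the theorem on linear Diophantine equations, 57x + 38y = 100 has integer solutions if and only if gcd(57, 38) divides 100. Since 19 does not divide 100, no solutions exist.

No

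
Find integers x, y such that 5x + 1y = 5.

Step 1: Check solvability.
gcd(5, 1) = 1
Since 1 divides 5, solutions exist.

Step 2: Apply extended Euclidean algorithm to find gcd.
We find integers such that 5*x0 + 1*y0 = 1

Step 3: Scale the particular solution.
Multiply by 5/1 = 5:
x = 0, y = 5

Step 4: Verify.
5*(0) + 1*(5) = 5 = 5 ✓

x = 0, y = 5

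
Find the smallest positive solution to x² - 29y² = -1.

We need x² = 29y² - 1. Try successive y:
y = 1: x² = 29·1² - 1 = 28, not a perfect square
y = 2: x² = 29·2² - 1 = 115, not a perfect square
y = 3: x² = 29·3² - 1 = 260, not a perfect square
...
y = 13: x² = 29·13² - 1 = 4900 = 70² ✓
Check: 70² - 29·13² = 4900 - 4901 = -1 ✓

x = 70, y = 13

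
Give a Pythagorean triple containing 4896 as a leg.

We need the other leg and hypotenuse such that 4896² + x² = c².
Take x = 280, c = 4904: 4896² + 280² = 23970816 + 78400 = 24049216 = 4904² ✓
Triple: (280, 4896, 4904)

(280, 4896, 4904)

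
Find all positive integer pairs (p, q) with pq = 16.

The positive divisors of 16 are: 1, 2, 4, 8, 16.
Each divisor d gives the pair (d, 16/d):
(1, 16), (2, 8), (4, 4), (8, 2), (16, 1)

(1, 16), (2, 8), (4, 4), (8, 2), (16, 1)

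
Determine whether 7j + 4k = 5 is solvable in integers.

Step 1: Compute gcd(7, 4).
gcd(7, 4) = 1

Step 2: Check divisibility.
Does 1 divide 5? 5 = 1 x 5, so yes.

By the theorem on linear Diophantine equations, 7j + 4k = 5 has integer solutions if and only if gcd(7, 4) divides 5. Since 1 | 5, solutions exist.

Yes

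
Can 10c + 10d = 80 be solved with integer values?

Step 1: Compute gcd(10, 10).
gcd(10, 10) = 10

Step 2: Check divisibility.
Does 10 divide 80? 80 = 10 x 8, so yes.

By the theorem on linear Diophantine equations, 10c + 10d = 80 has integer solutions if and only if gcd(10, 10) divides 80. Since 10 | 80, solutions exist.

Yes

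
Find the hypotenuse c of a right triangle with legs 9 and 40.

c² = a² + b² = 9² + 40² = 81 + 1600 = 1681
c = 41

41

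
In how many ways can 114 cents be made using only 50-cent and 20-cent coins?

We need non-negative integers (x, y) with 50x + 20y = 114.
For each x from 0 to 2, check if (114 - 50x) is a non-negative multiple of 20.
Solutions (x, y): none
Count: 0

0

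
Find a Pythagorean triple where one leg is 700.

We need the other leg and hypotenuse such that 700² + x² = c².
Take x = 429, c = 821: 700² + 429² = 490000 + 184041 = 674041 = 821² ✓
Triple: (429, 700, 821)

(429, 700, 821)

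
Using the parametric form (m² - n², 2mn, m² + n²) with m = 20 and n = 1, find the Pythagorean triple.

a = m² - n² = 20² - 1² = 400 - 1 = 399
b = 2mn = 2·20·1 = 40
c = m² + n² = 400 + 1 = 401
Verify: 399² + 40² = 159201 + 1600 = 160801 = 401² ✓

(399, 40, 401)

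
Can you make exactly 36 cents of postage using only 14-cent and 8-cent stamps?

We need non-negative x, y with 14x + 8y = 36.
gcd(14, 8) = 2 divides 36, so integer solutions exist.
Search for a non-negative one: x = 2 gives 8y = 36 - 28 = 8, so y = 1.
Check: 14·2 + 8·1 = 36 ✓

Yes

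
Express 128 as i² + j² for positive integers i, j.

We need to find integers i, j > 0 such that i² + j² = 128.
Trying i = 8: j² = 128 - 8² = 128 - 64 = 64
j = 8
Check: 8² + 8² = 64 + 64 = 128 ✓

128 = 8² + 8²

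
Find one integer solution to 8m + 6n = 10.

Step 1: Check solvability.
gcd(8, 6) = 2
Since 2 divides 10, solutions exist.

Step 2: Apply extended Euclidean algorithm to find gcd.
We find integers such that 8*x0 + 6*y0 = 2

Step 3: Scale the particular solution.
Multiply by 10/2 = 5:
m = 5, n = -5

Step 4: Verify.
8*(5) + 6*(-5) = 10 = 10 ✓

m = 5, n = -5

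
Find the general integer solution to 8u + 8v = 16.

Step 1: Compute gcd(8, 8) = 8.
Since 8 divides 16, solutions exist.

Step 2: Find a particular solution using extended Euclidean algorithm.
We get u₀ = 0, v₀ = 2.
Check: 8*0 + 8*2 = 16 = 16 ✓

Step 3: Write the general solution.
u = 0 + (8/8)t = 0 + 1t
v = 2 - (8/8)t = 2 - 1t
for any integer t.

u = 0 + 1t, v = 2 - 1t for integer t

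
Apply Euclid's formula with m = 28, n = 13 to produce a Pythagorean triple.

a = m² - n² = 28² - 13² = 784 - 169 = 615
b = 2mn = 2·28·13 = 728
c = m² + n² = 784 + 169 = 953
Verify: 615² + 728² = 378225 + 529984 = 908209 = 953² ✓

(615, 728, 953)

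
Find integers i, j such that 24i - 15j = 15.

Step 1: Check solvability.
gcd(24, 15) = 3
Since 3 divides 15, solutions exist.

Step 2: Apply extended Euclidean algorithm to find gcd.
We find integers such that 24*x0 + 15*y0 = 3

Step 3: Scale the particular solution.
Multiply by 15/3 = 5:
i = 10, j = 15

Step 4: Verify.
24*(10) - 15*(15) = 15 = 15 ✓

i = 10, j = 15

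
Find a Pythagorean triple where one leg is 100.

We need the other leg and hypotenuse such that 100² + x² = c².
Take x = 621, c = 629: 100² + 621² = 10000 + 385641 = 395641 = 629² ✓
Triple: (621, 100, 629)

(621, 100, 629)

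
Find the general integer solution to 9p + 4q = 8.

Step 1: Compute gcd(9, 4) = 1.
Since 1 divides 8, solutions exist.

Step 2: Find a particular solution using extended Euclidean algorithm.
We get p₀ = 8, q₀ = -16.
Check: 9*8 + 4*-16 = 8 = 8 ✓

Step 3: Write the general solution.
p = 8 + (4/1)t = 8 + 4t
q = -16 - (9/1)t = -16 - 9t
for any integer t.

p = 8 + 4t, q = -16 - 9t for integer t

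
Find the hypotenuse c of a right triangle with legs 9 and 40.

c² = a² + b² = 9² + 40² = 81 + 1600 = 1681
c = 41

41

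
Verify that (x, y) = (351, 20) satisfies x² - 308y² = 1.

Compute x² = 351² = 123201
Compute 308y² = 308·20² = 308·400 = 123200
x² - 308y² = 123201 - 123200 = 1
Since this equals 1, (351, 20) is a solution.

Yes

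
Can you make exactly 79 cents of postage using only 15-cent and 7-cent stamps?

We need non-negative x, y with 15x + 7y = 79.
gcd(15, 7) = 1 divides 79, so integer solutions exist.
Search for a non-negative one: x = 2 gives 7y = 79 - 30 = 49, so y = 7.
Check: 15·2 + 7·7 = 79 ✓

Yes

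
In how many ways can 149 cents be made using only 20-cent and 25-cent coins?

We need non-negative integers (x, y) with 20x + 25y = 149.
For each x from 0 to 7, check if (149 - 20x) is a non-negative multiple of 25.
Solutions (x, y): none
Count: 0

0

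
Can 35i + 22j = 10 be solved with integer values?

Step 1: Compute gcd(35, 22).
gcd(35, 22) = 1

Step 2: Check divisibility.
Does 1 divide 10? 10 = 1 x 10, so yes.

By the theorem on linear Diophantine equations, 35i + 22j = 10 has integer solutions if and only if gcd(35, 22) divides 10. Since 1 | 10, solutions exist.

Yes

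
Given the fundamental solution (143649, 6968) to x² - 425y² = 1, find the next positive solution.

Solutions to x² - Dy² = 1 are generated by powers of (x₀ + y₀√D).
The next solution satisfies x₁ + y₁√425 = (x₀ + y₀√425)², giving:
x₁ = x₀² + 425y₀² = 143649² + 425·6968² = 20635035201 + 20635035200 = 41270070401
y₁ = 2x₀y₀ = 2·143649·6968 = 2001892464

Verify: 41270070401² - 425·2001892464² = 1703218710903496300801 - 1703218710903496300800 = 1 ✓

x = 41270070401, y = 2001892464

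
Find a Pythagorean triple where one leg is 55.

We need the other leg and hypotenuse such that 55² + x² = c².
Take x = 1512, c = 1513: 55² + 1512² = 3025 + 2286144 = 2289169 = 1513² ✓
Triple: (55, 1512, 1513)

(55, 1512, 1513)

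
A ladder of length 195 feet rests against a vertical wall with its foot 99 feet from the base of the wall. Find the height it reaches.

The ladder, wall, and ground form a right triangle with hypotenuse 195 and one leg 99.
By the Pythagorean theorem: h² = 195² - 99² = 38025 - 9801 = 28224
h = √28224 = 168 feet

168 feet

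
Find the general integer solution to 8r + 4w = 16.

Step 1: Compute gcd(8, 4) = 4.
Since 4 divides 16, solutions exist.

Step 2: Find a particular solution using extended Euclidean algorithm.
We get r₀ = 0, w₀ = 4.
Check: 8*0 + 4*4 = 16 = 16 ✓

Step 3: Write the general solution.
r = 0 + (4/4)t = 0 + 1t
w = 4 - (8/4)t = 4 - 2t
for any integer t.

r = 0 + 1t, w = 4 - 2t for integer t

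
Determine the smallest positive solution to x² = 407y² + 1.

We seek the smallest positive integers (x, y) with x² - 407y² = 1, i.e., x² = 407y² + 1.
Try successive y values:
y = 1: x² = 407·1² + 1 = 408, not a perfect square
y = 2: x² = 407·2² + 1 = 1629, not a perfect square
y = 3: x² = 407·3² + 1 = 3664, not a perfect square
... continuing the search (or via continued fractions) ...
y = 132: x² = 407·132² + 1 = 7091569, x = 2663 ✓

Verify: 2663² - 407·132² = 7091569 - 7091568 = 1 ✓

x = 2663, y = 132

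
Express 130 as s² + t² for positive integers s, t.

We need to find integers s, t > 0 such that s² + t² = 130.
Trying s = 3: t² = 130 - 3² = 130 - 9 = 121
t = 11
Check: 3² + 11² = 9 + 121 = 130 ✓

130 = 3² + 11²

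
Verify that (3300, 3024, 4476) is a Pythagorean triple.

Compute a² + b² = 3300² + 3024² = 10890000 + 9144576 = 20034576
Compute c² = 4476² = 20034576
Since 20034576 = 20034576, confirmed.

Yes, it is a Pythagorean triple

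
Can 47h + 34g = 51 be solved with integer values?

Step 1: Compute gcd(47, 34).
gcd(47, 34) = 1

Step 2: Check divisibility.
Does 1 divide 51? 51 = 1 x 51, so yes.

By the theorem on linear Diophantine equations, 47h + 34g = 51 has integer solutions if and only if gcd(47, 34) divides 51. Since 1 | 51, solutions exist.

Yes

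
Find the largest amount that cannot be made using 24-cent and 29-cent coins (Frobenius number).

For two coprime denominations a and b, the Frobenius number (largest value not representable as a non-negative combination) is ab - a - b.
Here gcd(24, 29) = 1, so they are coprime.
F(24, 29) = 24·29 - 24 - 29 = 696 - 53 = 643

643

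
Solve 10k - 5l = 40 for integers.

Step 1: Check solvability.
gcd(10, 5) = 5
Since 5 divides 40, solutions exist.

Step 2: Apply extended Euclidean algorithm to find gcd.
We find integers such that 10*x0 + 5*y0 = 5

Step 3: Scale the particular solution.
Multiply by 40/5 = 8:
k = 0, l = -8

Step 4: Verify.
10*(0) - 5*(-8) = 40 = 40 ✓

k = 0, l = -8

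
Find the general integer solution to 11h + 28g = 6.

Step 1: Compute gcd(11, 28) = 1.
Since 1 divides 6, solutions exist.

Step 2: Find a particular solution using extended Euclidean algorithm.
We get h₀ = -30, g₀ = 12.
Check: 11*-30 + 28*12 = 6 = 6 ✓

Step 3: Write the general solution.
h = -30 + (28/1)t = -30 + 28t
g = 12 - (11/1)t = 12 - 11t
for any integer t.

h = -30 + 28t, g = 12 - 11t for integer t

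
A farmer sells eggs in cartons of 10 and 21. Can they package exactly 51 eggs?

We need non-negative a, b with 10a + 21b = 51.
gcd(10, 21) = 1 divides 51.
Try a = 3: 21b = 51 - 30 = 21, so b = 1.
One way: 3 cartons of 10 and 1 cartons of 21.

Yes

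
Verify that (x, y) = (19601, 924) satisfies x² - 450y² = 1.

Compute x² = 19601² = 384199201
Compute 450y² = 450·924² = 450·853776 = 384199200
x² - 450y² = 384199201 - 384199200 = 1
Since this equals 1, (19601, 924) is a solution.

Yes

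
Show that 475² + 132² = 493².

Compute a² + b² = 475² + 132² = 225625 + 17424 = 243049
Compute c² = 493² = 243049
Since 243049 = 243049, confirmed.

Yes, it is a Pythagorean triple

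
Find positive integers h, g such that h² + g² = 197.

Search for h with 197 - h² a perfect square.
h = 1: 197 - 1² = 197 - 1 = 196 = 14² ✓
So h = 1, g = 14.

h = 1, g = 14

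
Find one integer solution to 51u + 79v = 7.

Step 1: Check solvability.
gcd(51, 79) = 1
Since 1 divides 7, solutions exist.

Step 2: Apply extended Euclidean algorithm to find gcd.
We find integers such that 51*x0 + 79*y0 = 1

Step 3: Scale the particular solution.
Multiply by 7/1 = 7:
u = 217, v = -140

Step 4: Verify.
51*(217) + 79*(-140) = 7 = 7 ✓

u = 217, v = -140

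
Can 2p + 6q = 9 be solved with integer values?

Step 1: Compute gcd(2, 6).
gcd(2, 6) = 2

Step 2: Check divisibility.
Does 2 divide 9? 9 = 2 x 4 + 1, so no.

By the theorem on linear Diophantine equations, 2p + 6q = 9 has integer solutions if and only if gcd(2, 6) divides 9. Since 2 does not divide 9, no solutions exist.

No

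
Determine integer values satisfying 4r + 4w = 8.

Step 1: Check solvability.
gcd(4, 4) = 4
Since 4 divides 8, solutions exist.

Step 2: Apply extended Euclidean algorithm to find gcd.
We find integers such that 4*x0 + 4*y0 = 4

Step 3: Scale the particular solution.
Multiply by 8/4 = 2:
r = 0, w = 2

Step 4: Verify.
4*(0) + 4*(2) = 8 = 8 ✓

r = 0, w = 2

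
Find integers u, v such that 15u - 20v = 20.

Step 1: Check solvability.
gcd(15, 20) = 5
Since 5 divides 20, solutions exist.

Step 2: Apply extended Euclidean algorithm to find gcd.
We find integers such that 15*x0 + 20*y0 = 5

Step 3: Scale the particular solution.
Multiply by 20/5 = 4:
u = -4, v = -4

Step 4: Verify.
15*(-4) - 20*(-4) = 20 = 20 ✓

u = -4, v = -4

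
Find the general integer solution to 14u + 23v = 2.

Step 1: Compute gcd(14, 23) = 1.
Since 1 divides 2, solutions exist.

Step 2: Find a particular solution using extended Euclidean algorithm.
We get u₀ = 10, v₀ = -6.
Check: 14*10 + 23*-6 = 2 = 2 ✓

Step 3: Write the general solution.
u = 10 + (23/1)t = 10 + 23t
v = -6 - (14/1)t = -6 - 14t
for any integer t.

u = 10 + 23t, v = -6 - 14t for integer t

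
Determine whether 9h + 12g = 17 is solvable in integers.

Step 1: Compute gcd(9, 12).
gcd(9, 12) = 3

Step 2: Check divisibility.
Does 3 divide 17? 17 = 3 x 5 + 2, so no.

By the theorem on linear Diophantine equations, 9h + 12g = 17 has integer solutions if and only if gcd(9, 12) divides 17. Since 3 does not divide 17, no solutions exist.

No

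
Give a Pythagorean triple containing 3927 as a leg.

We need the other leg and hypotenuse such that 3927² + x² = c².
Take x = 1764, c = 4305: 3927² + 1764² = 15421329 + 3111696 = 18533025 = 4305² ✓
Triple: (3927, 1764, 4305)

(3927, 1764, 4305)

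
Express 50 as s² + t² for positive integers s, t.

We need to find integers s, t > 0 such that s² + t² = 50.
Trying s = 1: t² = 50 - 1² = 50 - 1 = 49
t = 7
Check: 1² + 7² = 1 + 49 = 50 ✓

50 = 1² + 7²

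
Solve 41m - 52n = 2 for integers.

Step 1: Check solvability.
gcd(41, 52) = 1
Since 1 divides 2, solutions exist.

Step 2: Apply extended Euclidean algorithm to find gcd.
We find integers such that 41*x0 + 52*y0 = 1

Step 3: Scale the particular solution.
Multiply by 2/1 = 2:
m = -38, n = -30

Step 4: Verify.
41*(-38) - 52*(-30) = 2 = 2 ✓

m = -38, n = -30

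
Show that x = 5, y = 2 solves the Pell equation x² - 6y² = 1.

Compute x² = 5² = 25
Compute 6y² = 6·2² = 6·4 = 24
x² - 6y² = 25 - 24 = 1
Since this equals 1, (5, 2) is a solution.

Yes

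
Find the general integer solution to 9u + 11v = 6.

Step 1: Compute gcd(9, 11) = 1.
Since 1 divides 6, solutions exist.

Step 2: Find a particular solution using extended Euclidean algorithm.
We get u₀ = 30, v₀ = -24.
Check: 9*30 + 11*-24 = 6 = 6 ✓

Step 3: Write the general solution.
u = 30 + (11/1)t = 30 + 11t
v = -24 - (9/1)t = -24 - 9t
for any integer t.

u = 30 + 11t, v = -24 - 9t for integer t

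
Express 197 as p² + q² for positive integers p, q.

We need to find integers p, q > 0 such that p² + q² = 197.
Trying p = 1: q² = 197 - 1² = 197 - 1 = 196
q = 14
Check: 1² + 14² = 1 + 196 = 197 ✓

197 = 1² + 14²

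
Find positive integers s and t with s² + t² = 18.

We need to find integers s, t > 0 such that s² + t² = 18.
Trying s = 3: t² = 18 - 3² = 18 - 9 = 9
t = 3
Check: 3² + 3² = 9 + 9 = 18 ✓

18 = 3² + 3²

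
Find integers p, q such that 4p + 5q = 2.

Step 1: Check solvability.
gcd(4, 5) = 1
Since 1 divides 2, solutions exist.

Step 2: Apply extended Euclidean algorithm to find gcd.
We find integers such that 4*x0 + 5*y0 = 1

Step 3: Scale the particular solution.
Multiply by 2/1 = 2:
p = -2, q = 2

Step 4: Verify.
4*(-2) + 5*(2) = 2 = 2 ✓

p = -2, q = 2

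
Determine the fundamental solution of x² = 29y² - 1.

We need x² = 29y² - 1. Try successive y:
y = 1: x² = 29·1² - 1 = 28, not a perfect square
y = 2: x² = 29·2² - 1 = 115, not a perfect square
y = 3: x² = 29·3² - 1 = 260, not a perfect square
...
y = 13: x² = 29·13² - 1 = 4900 = 70² ✓
Check: 70² - 29·13² = 4900 - 4901 = -1 ✓

x = 70, y = 13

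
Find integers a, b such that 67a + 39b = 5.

Step 1: Check solvability.
gcd(67, 39) = 1
Since 1 divides 5, solutions exist.

Step 2: Apply extended Euclidean algorithm to find gcd.
We find integers such that 67*x0 + 39*y0 = 1

Step 3: Scale the particular solution.
Multiply by 5/1 = 5:
a = 35, b = -60

Step 4: Verify.
67*(35) + 39*(-60) = 5 = 5 ✓

a = 35, b = -60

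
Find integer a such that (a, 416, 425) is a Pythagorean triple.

a² = c² - b² = 425² - 416² = 180625 - 173056 = 7569
a = sqrt(7569) = 87

87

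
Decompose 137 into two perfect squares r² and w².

We need to find integers r, w > 0 such that r² + w² = 137.
Trying r = 4: w² = 137 - 4² = 137 - 16 = 121
w = 11
Check: 4² + 11² = 16 + 121 = 137 ✓

137 = 4² + 11²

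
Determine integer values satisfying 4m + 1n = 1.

Step 1: Check solvability.
gcd(4, 1) = 1
Since 1 divides 1, solutions exist.

Step 2: Apply extended Euclidean algorithm to find gcd.
We find integers such that 4*x0 + 1*y0 = 1

Step 3: Scale the particular solution.
Multiply by 1/1 = 1:
m = 0, n = 1

Step 4: Verify.
4*(0) + 1*(1) = 1 = 1 ✓

m = 0, n = 1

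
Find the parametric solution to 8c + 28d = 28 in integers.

Step 1: Compute gcd(8, 28) = 4.
Since 4 divides 28, solutions exist.

Step 2: Find a particular solution using extended Euclidean algorithm.
We get c₀ = -21, d₀ = 7.
Check: 8*-21 + 28*7 = 28 = 28 ✓

Step 3: Write the general solution.
c = -21 + (28/4)t = -21 + 7t
d = 7 - (8/4)t = 7 - 2t
for any integer t.

c = -21 + 7t, d = 7 - 2t for integer t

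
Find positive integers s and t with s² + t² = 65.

We need to find integers s, t > 0 such that s² + t² = 65.
Trying s = 1: t² = 65 - 1² = 65 - 1 = 64
t = 8
Check: 1² + 8² = 1 + 64 = 65 ✓

65 = 1² + 8²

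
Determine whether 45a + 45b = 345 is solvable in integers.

Step 1: Compute gcd(45, 45).
gcd(45, 45) = 45

Step 2: Check divisibility.
Does 45 divide 345? 345 = 45 x 7 + 30, so no.

By the theorem on linear Diophantine equations, 45a + 45b = 345 has integer solutions if and only if gcd(45, 45) divides 345. Since 45 does not divide 345, no solutions exist.

No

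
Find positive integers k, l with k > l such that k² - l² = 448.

Factor: k² - l² = (k+l)(k-l) = 448.
We need two factors of 448 with the same parity.
Use k+l = 224 and k-l = 2 (product 224·2 = 448).
Adding: 2k = 226, so k = 113.
Subtracting: 2l = 222, so l = 111.
Check: 113² - 111² = 12769 - 12321 = 448 ✓

k = 113, l = 111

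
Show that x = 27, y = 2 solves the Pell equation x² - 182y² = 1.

Compute x² = 27² = 729
Compute 182y² = 182·2² = 182·4 = 728
x² - 182y² = 729 - 728 = 1
Since this equals 1, (27, 2) is a solution.

Yes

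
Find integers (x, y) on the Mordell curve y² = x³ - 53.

Try small integer x values and check whether x³ - 53 is a perfect square.
x = 9: x³ - 53 = 9³ - 53 = 729 - 53 = 676
Is 676 a perfect square? 26² = 676 ✓
So (x, y) = (9, 26) is a solution.

x = 9, y = 26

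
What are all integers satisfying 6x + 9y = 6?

Step 1: Compute gcd(6, 9) = 3.
Since 3 divides 6, solutions exist.

Step 2: Find a particular solution using extended Euclidean algorithm.
We get x₀ = -2, y₀ = 2.
Check: 6*-2 + 9*2 = 6 = 6 ✓

Step 3: Write the general solution.
x = -2 + (9/3)t = -2 + 3t
y = 2 - (6/3)t = 2 - 2t
for any integer t.

x = -2 + 3t, y = 2 - 2t for integer t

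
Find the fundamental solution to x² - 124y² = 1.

We seek the smallest positive integers (x, y) with x² - 124y² = 1, i.e., x² = 124y² + 1.
Try successive y values:
y = 1: x² = 124·1² + 1 = 125, not a perfect square
y = 2: x² = 124·2² + 1 = 497, not a perfect square
y = 3: x² = 124·3² + 1 = 1117, not a perfect square
... continuing the search (or via continued fractions) ...
y = 414960: x² = 124·414960² + 1 = 21351783398401, x = 4620799 ✓

Verify: 4620799² - 124·414960² = 21351783398401 - 21351783398400 = 1 ✓

x = 4620799, y = 414960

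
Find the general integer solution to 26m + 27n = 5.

Step 1: Compute gcd(26, 27) = 1.
Since 1 divides 5, solutions exist.

Step 2: Find a particular solution using extended Euclidean algorithm.
We get m₀ = -5, n₀ = 5.
Check: 26*-5 + 27*5 = 5 = 5 ✓

Step 3: Write the general solution.
m = -5 + (27/1)t = -5 + 27t
n = 5 - (26/1)t = 5 - 26t
for any integer t.

m = -5 + 27t, n = 5 - 26t for integer t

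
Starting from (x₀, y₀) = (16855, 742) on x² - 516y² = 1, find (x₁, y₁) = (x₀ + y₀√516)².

Solutions to x² - Dy² = 1 are generated by powers of (x₀ + y₀√D).
The next solution satisfies x₁ + y₁√516 = (x₀ + y₀√516)², giving:
x₁ = x₀² + 516y₀² = 16855² + 516·742² = 284091025 + 284091024 = 568182049
y₁ = 2x₀y₀ = 2·16855·742 = 25012820

Verify: 568182049² - 516·25012820² = 322830840805838401 - 322830840805838400 = 1 ✓

x = 568182049, y = 25012820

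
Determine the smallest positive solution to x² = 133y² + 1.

We seek the smallest positive integers (x, y) with x² - 133y² = 1, i.e., x² = 133y² + 1.
Try successive y values:
y = 1: x² = 133·1² + 1 = 134, not a perfect square
y = 2: x² = 133·2² + 1 = 533, not a perfect square
y = 3: x² = 133·3² + 1 = 1198, not a perfect square
... continuing the search (or via continued fractions) ...
y = 224460: x² = 133·224460² + 1 = 6700844782801, x = 2588599 ✓

Verify: 2588599² - 133·224460² = 6700844782801 - 6700844782800 = 1 ✓

x = 2588599, y = 224460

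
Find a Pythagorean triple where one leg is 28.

We need the other leg and hypotenuse such that 28² + x² = c².
Take x = 195, c = 197: 28² + 195² = 784 + 38025 = 38809 = 197² ✓
Triple: (195, 28, 197)

(195, 28, 197)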